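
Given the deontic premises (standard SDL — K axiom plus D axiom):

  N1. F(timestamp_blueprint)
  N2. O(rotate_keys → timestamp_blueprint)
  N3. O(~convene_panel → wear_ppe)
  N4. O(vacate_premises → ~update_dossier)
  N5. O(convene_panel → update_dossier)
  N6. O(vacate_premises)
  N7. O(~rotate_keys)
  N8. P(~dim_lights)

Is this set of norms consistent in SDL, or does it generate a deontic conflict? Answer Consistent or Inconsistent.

Premise 2 is O(rotate_keys → timestamp_blueprint), but O(rotate_keys) is not derivable from the premises, so it does not yield O(timestamp_blueprint).
So O(timestamp_blueprint) is not derivable, and the apparent clash with O(~timestamp_blueprint) does not arise.
A world satisfying every obligation exists (e.g. convene_panel=false, dim_lights=false, rotate_keys=false, timestamp_blueprint=false, update_dossier=false, vacate_premises=true, wear_ppe=true); no atom is both obligatory and forbidden, so the set is consistent.

Consistent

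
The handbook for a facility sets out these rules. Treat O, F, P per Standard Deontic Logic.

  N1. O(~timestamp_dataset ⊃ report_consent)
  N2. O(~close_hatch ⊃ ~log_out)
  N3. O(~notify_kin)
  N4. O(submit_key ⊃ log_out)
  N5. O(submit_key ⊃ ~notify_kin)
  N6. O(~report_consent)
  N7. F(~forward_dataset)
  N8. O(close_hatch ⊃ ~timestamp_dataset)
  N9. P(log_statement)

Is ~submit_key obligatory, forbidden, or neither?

From premise 6 we have O(~report_consent).
Premise 1 is O(~timestamp_dataset ⊃ report_consent); contrapositively O(~report_consent ⊃ timestamp_dataset). Since O(~report_consent) holds, K gives O(timestamp_dataset).
Premise 8 is O(close_hatch ⊃ ~timestamp_dataset); contrapositively O(timestamp_dataset ⊃ ~close_hatch). Since O(timestamp_dataset) holds, K gives O(~close_hatch).
From O(~close_hatch) and premise 2, O(~close_hatch ⊃ ~log_out), we obtain O(~log_out).
The contrapositive of premise 4 (O(submit_key ⊃ log_out)) is O(~log_out ⊃ ~submit_key), and O(~log_out) is already established, so O(~submit_key).
Premises 3, 5, 7, 9 do not contribute to this derivation.
Hence ~submit_key is obligatory.

Obligatory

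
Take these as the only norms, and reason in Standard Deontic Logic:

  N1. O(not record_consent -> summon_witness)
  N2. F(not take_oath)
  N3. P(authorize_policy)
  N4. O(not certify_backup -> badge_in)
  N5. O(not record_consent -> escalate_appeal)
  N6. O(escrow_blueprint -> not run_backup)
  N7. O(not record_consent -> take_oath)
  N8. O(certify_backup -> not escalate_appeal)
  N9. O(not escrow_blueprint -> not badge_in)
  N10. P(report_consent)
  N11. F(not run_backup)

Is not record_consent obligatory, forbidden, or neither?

Forbidden

Premise 11, F(not run_backup), is equivalent to O(run_backup).
Premise 6 is O(escrow_blueprint -> not run_backup); contrapositively O(run_backup -> not escrow_blueprint). Since O(run_backup) holds, K gives O(not escrow_blueprint).
Premise 9 is O(not escrow_blueprint -> not badge_in); since O(not escrow_blueprint), deontic closure gives O(not badge_in).
The contrapositive of premise 4 (O(not certify_backup -> badge_in)) is O(not badge_in -> certify_backup), and O(not badge_in) is already established, so O(certify_backup).
Applying K to premise 8 (O(certify_backup -> not escalate_appeal)) and O(certify_backup) yields O(not escalate_appeal).
Premise 5 is O(not record_consent -> escalate_appeal); contrapositively O(not escalate_appeal -> record_consent). Since O(not escalate_appeal) holds, K gives O(record_consent).
Premises 1, 2, 3, 7, 10 do not contribute to this derivation.
Thus O(record_consent), which is F(not record_consent): not record_consent is forbidden.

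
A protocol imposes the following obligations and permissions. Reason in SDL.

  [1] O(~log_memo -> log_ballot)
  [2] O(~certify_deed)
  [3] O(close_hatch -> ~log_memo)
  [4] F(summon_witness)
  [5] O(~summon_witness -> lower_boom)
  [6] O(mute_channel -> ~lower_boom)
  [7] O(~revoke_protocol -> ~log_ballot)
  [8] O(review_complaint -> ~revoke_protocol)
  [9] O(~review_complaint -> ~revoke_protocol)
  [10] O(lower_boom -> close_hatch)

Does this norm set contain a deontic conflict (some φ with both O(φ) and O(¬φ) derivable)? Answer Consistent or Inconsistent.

Inconsistent

By case analysis on ~review_complaint: premise 9 gives O(~review_complaint -> ~revoke_protocol) and premise 8 gives O(review_complaint -> ~revoke_protocol), so O(~revoke_protocol) either way.
Premise 7 is O(~revoke_protocol -> ~log_ballot); since O(~revoke_protocol), deontic closure gives O(~log_ballot).
Premise 1 is O(~log_memo -> log_ballot); contrapositively O(~log_ballot -> log_memo). Since O(~log_ballot) holds, K gives O(log_memo).
The contrapositive of premise 3 (O(close_hatch -> ~log_memo)) is O(log_memo -> ~close_hatch), and O(log_memo) is already established, so O(~close_hatch).
The contrapositive of premise 10 (O(lower_boom -> close_hatch)) is O(~close_hatch -> ~lower_boom), and O(~close_hatch) is already established, so O(~lower_boom).
Premise 5 is O(~summon_witness -> lower_boom); contrapositively O(~lower_boom -> summon_witness). Since O(~lower_boom) holds, K gives O(summon_witness).
However, F(summon_witness) at premise 4 amounts to O(~summon_witness).
We now have both O(summon_witness) and O(~summon_witness) — summon_witness is simultaneously obligatory and forbidden, violating the D-axiom.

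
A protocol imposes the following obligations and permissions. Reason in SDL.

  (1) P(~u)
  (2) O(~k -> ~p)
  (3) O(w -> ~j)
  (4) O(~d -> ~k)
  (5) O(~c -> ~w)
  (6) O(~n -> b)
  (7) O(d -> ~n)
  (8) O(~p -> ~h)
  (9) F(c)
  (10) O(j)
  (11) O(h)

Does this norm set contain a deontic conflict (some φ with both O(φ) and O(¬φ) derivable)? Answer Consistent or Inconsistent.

Consistent

Premise 3 is O(w -> ~j), but O(w) is not derivable from the premises, so it does not yield O(~j).
So O(~j) is not derivable, and the apparent clash with O(j) does not arise.
A world satisfying every obligation exists (e.g. b=true, c=false, d=true, h=true, j=true, k=true, n=false, p=true, u=false, w=false); no atom is both obligatory and forbidden, so the set is consistent.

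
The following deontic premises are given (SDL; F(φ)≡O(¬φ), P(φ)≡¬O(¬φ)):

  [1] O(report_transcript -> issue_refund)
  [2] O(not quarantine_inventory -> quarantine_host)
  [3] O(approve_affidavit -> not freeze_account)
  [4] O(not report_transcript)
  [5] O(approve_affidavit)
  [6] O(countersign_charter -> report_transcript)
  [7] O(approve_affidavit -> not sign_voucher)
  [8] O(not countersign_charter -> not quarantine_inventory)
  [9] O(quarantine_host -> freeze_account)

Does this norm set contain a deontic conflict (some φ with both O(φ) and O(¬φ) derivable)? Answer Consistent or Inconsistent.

Premise 4 states O(not report_transcript) outright.
Premise 6 is O(countersign_charter -> report_transcript); contrapositively O(not report_transcript -> not countersign_charter). Since O(not report_transcript) holds, K gives O(not countersign_charter).
From O(not countersign_charter) and premise 8, O(not countersign_charter -> not quarantine_inventory), we obtain O(not quarantine_inventory).
From O(not quarantine_inventory) and premise 2, O(not quarantine_inventory -> quarantine_host), we obtain O(quarantine_host).
Applying K to premise 9 (O(quarantine_host -> freeze_account)) and O(quarantine_host) yields O(freeze_account).
Premise 3 is O(approve_affidavit -> not freeze_account); contrapositively O(freeze_account -> not approve_affidavit). Since O(freeze_account) holds, K gives O(not approve_affidavit).
Yet premise 5 states O(approve_affidavit).
We now have both O(not approve_affidavit) and O(approve_affidavit) — approve_affidavit is simultaneously obligatory and forbidden, violating the D-axiom.

Inconsistent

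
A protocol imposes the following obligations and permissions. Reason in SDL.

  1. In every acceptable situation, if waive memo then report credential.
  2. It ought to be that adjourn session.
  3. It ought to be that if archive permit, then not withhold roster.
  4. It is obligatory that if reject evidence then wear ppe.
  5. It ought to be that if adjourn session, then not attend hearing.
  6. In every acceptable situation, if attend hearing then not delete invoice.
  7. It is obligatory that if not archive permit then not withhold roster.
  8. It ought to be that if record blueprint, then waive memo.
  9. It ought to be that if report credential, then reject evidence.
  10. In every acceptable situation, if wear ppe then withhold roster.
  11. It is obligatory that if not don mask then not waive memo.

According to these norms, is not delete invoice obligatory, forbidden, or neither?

Neither

Premise 6 is O(attend_hearing → ¬delete_invoice), but O(attend_hearing) is not derivable from the premises, so it does not yield O(¬delete_invoice).
No premise or chain of K-axiom applications forces O(¬delete_invoice), and none forces O(delete_invoice). So ¬delete_invoice is neither obligatory nor forbidden under these norms.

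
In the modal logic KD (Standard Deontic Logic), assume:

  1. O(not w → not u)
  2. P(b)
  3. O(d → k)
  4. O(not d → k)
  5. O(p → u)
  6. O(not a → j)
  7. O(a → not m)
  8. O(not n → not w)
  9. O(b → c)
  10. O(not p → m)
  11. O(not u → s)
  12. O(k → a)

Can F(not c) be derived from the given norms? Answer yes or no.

No

Premise 9 is O(b → c), but O(b) is not derivable from the premises (the permission P(b) asserts only not O(not b), not O(b)), so it does not yield O(c).
No other premise forces O(c). An ideal world satisfying every premise can still have not c true, so F(not c) is not derivable.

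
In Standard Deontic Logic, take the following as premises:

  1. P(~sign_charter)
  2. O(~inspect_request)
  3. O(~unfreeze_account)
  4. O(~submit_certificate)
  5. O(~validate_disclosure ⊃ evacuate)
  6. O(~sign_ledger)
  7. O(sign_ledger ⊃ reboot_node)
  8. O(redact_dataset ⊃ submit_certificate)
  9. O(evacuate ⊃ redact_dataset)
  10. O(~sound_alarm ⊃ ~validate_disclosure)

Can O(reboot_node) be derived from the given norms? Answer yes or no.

No

Premise 7 is O(sign_ledger ⊃ reboot_node), but O(sign_ledger) is not derivable from the premises, so it does not yield O(reboot_node).
No other premise forces O(reboot_node). An ideal world satisfying every premise can still have reboot_node false, so O(reboot_node) is not derivable.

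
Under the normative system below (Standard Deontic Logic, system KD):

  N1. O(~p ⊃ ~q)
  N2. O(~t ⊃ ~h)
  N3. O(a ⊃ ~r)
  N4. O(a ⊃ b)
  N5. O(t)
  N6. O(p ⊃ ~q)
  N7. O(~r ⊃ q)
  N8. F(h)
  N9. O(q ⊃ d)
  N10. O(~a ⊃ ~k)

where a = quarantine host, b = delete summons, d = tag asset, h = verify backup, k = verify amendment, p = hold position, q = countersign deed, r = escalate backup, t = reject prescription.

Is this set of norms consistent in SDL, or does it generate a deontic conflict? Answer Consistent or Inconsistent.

Premise 2 is O(~t ⊃ ~h); even if O(~h) held, inferring O(~t) would be affirming the consequent — invalid.
So O(~t) is not derivable, and the apparent clash with O(t) does not arise.
A world satisfying every obligation exists (e.g. a=false, b=false, d=false, h=false, k=false, p=false, q=false, r=true, t=true); no atom is both obligatory and forbidden, so the set is consistent.

Consistent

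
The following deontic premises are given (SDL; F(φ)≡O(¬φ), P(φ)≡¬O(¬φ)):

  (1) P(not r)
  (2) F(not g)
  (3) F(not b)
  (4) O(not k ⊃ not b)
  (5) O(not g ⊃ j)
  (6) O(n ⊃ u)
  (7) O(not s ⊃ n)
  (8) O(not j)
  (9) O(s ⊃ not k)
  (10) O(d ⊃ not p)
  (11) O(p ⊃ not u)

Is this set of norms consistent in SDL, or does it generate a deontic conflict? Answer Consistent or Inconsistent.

Premise 5 is O(not g ⊃ j), but O(not g) is not derivable from the premises, so it does not yield O(j).
So O(j) is not derivable, and the apparent clash with O(not j) does not arise.
A world satisfying every obligation exists (e.g. b=true, d=false, g=true, j=false, k=true, n=true, p=false, r=false, s=false, u=true); no atom is both obligatory and forbidden, so the set is consistent.

Consistent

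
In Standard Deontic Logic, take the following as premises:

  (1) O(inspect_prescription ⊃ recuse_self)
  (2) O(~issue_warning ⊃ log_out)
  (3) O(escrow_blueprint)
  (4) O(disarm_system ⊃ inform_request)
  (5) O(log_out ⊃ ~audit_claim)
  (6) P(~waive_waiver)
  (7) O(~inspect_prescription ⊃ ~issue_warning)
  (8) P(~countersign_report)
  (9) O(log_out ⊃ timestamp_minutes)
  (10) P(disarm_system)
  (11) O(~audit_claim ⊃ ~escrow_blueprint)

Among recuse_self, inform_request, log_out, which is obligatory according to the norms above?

Premise 3 states O(escrow_blueprint) outright.
Premise 11, O(~audit_claim ⊃ ~escrow_blueprint), contraposes to O(escrow_blueprint ⊃ audit_claim); with O(escrow_blueprint) we get O(audit_claim).
Premise 5 is O(log_out ⊃ ~audit_claim); contrapositively O(audit_claim ⊃ ~log_out). Since O(audit_claim) holds, K gives O(~log_out).
Premise 2, O(~issue_warning ⊃ log_out), contraposes to O(~log_out ⊃ issue_warning); with O(~log_out) we get O(issue_warning).
Premise 7, O(~inspect_prescription ⊃ ~issue_warning), contraposes to O(issue_warning ⊃ inspect_prescription); with O(issue_warning) we get O(inspect_prescription).
Applying K to premise 1 (O(inspect_prescription ⊃ recuse_self)) and O(inspect_prescription) yields O(recuse_self).
So O(recuse_self) holds — recuse_self is obligatory. None of the other listed options is made obligatory by any chain of premises.

recuse_self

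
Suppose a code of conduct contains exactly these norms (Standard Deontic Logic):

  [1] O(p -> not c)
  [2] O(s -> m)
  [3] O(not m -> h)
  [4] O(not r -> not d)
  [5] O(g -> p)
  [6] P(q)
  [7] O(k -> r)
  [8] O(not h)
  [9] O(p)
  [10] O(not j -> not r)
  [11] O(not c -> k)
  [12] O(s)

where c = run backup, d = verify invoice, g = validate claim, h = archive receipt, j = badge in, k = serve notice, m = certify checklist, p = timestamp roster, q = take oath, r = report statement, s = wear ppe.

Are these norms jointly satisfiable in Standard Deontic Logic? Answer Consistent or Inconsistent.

Consistent

Premise 3 is O(not m -> h), but O(not m) is not derivable from the premises, so it does not yield O(h).
So O(h) is not derivable, and the apparent clash with O(not h) does not arise.
A world satisfying every obligation exists (e.g. c=false, d=false, g=false, h=false, j=true, k=true, m=true, p=true, q=false, r=true, s=true); no atom is both obligatory and forbidden, so the set is consistent.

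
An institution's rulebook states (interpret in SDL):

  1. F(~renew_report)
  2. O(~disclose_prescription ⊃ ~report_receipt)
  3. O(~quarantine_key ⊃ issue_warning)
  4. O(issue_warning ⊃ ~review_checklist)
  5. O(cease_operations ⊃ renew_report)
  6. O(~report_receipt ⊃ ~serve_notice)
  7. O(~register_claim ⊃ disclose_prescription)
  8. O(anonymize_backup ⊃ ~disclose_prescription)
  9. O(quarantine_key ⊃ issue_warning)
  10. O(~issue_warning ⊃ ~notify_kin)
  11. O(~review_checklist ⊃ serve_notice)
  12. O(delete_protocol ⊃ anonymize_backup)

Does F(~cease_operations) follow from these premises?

No

Premise 5 is O(cease_operations ⊃ renew_report); even if O(renew_report) held, inferring O(cease_operations) would be affirming the consequent — invalid.
No other premise forces O(cease_operations). An ideal world satisfying every premise can still have ~cease_operations true, so F(~cease_operations) is not derivable.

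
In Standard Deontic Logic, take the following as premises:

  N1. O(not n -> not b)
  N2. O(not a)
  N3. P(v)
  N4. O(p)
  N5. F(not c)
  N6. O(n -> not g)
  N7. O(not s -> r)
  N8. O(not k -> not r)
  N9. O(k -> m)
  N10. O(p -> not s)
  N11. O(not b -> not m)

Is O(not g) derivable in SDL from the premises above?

Yes

Premise 4 gives O(p).
Premise 10 is O(p -> not s); since O(p), deontic closure gives O(not s).
Applying K to premise 7 (O(not s -> r)) and O(not s) yields O(r).
The contrapositive of premise 8 (O(not k -> not r)) is O(r -> k), and O(r) is already established, so O(k).
From O(k) and premise 9, O(k -> m), we obtain O(m).
Premise 11 is O(not b -> not m); contrapositively O(m -> b). Since O(m) holds, K gives O(b).
Premise 1, O(not n -> not b), contraposes to O(b -> n); with O(b) we get O(n).
Applying K to premise 6 (O(n -> not g)) and O(n) yields O(not g).
Premises 2, 3, 5 do not contribute to this derivation.
So O(not g) follows.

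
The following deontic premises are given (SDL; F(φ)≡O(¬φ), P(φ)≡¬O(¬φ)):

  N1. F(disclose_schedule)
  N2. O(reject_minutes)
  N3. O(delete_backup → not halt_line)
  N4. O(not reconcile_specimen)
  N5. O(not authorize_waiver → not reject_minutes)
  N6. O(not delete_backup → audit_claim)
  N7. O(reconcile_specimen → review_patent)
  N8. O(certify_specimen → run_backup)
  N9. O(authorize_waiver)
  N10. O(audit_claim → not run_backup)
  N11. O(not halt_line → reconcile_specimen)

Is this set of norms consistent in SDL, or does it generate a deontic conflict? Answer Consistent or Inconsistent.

Consistent

Premise 5 is O(not authorize_waiver → not reject_minutes), but O(not authorize_waiver) is not derivable from the premises, so it does not yield O(not reject_minutes).
So O(not reject_minutes) is not derivable, and the apparent clash with O(reject_minutes) does not arise.
A world satisfying every obligation exists (e.g. audit_claim=true, authorize_waiver=true, certify_specimen=false, delete_backup=false, disclose_schedule=false, halt_line=true, reconcile_specimen=false, reject_minutes=true, review_patent=false, run_backup=false); no atom is both obligatory and forbidden, so the set is consistent.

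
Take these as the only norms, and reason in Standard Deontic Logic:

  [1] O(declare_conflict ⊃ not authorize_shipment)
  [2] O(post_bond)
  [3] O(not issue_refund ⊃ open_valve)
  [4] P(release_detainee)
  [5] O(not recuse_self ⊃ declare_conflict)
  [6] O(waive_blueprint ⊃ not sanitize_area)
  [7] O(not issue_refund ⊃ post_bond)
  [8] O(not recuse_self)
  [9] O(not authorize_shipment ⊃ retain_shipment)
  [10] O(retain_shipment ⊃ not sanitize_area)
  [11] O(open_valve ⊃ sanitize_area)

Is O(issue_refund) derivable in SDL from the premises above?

Premise 8 states O(not recuse_self) outright.
Applying K to premise 5 (O(not recuse_self ⊃ declare_conflict)) and O(not recuse_self) yields O(declare_conflict).
With premise 1, O(declare_conflict ⊃ not authorize_shipment), the K-axiom yields O(not authorize_shipment).
From O(not authorize_shipment) and premise 9, O(not authorize_shipment ⊃ retain_shipment), we obtain O(retain_shipment).
Applying K to premise 10 (O(retain_shipment ⊃ not sanitize_area)) and O(retain_shipment) yields O(not sanitize_area).
Premise 11, O(open_valve ⊃ sanitize_area), contraposes to O(not sanitize_area ⊃ not open_valve); with O(not sanitize_area) we get O(not open_valve).
Premise 3, O(not issue_refund ⊃ open_valve), contraposes to O(not open_valve ⊃ issue_refund); with O(not open_valve) we get O(issue_refund).
Premises 2, 4, 6, 7 do not contribute to this derivation.
So O(issue_refund) follows.

Yes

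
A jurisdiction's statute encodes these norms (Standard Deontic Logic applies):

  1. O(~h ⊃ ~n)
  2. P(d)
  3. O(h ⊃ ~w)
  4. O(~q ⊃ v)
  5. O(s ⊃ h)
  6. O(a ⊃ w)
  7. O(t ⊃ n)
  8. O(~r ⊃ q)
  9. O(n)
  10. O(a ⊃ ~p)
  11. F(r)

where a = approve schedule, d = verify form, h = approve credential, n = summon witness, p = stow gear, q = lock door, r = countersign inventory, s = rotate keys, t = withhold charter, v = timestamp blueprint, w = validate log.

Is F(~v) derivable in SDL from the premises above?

Premise 4 is O(~q ⊃ v), but O(~q) is not derivable from the premises, so it does not yield O(v).
No other premise forces O(v). An ideal world satisfying every premise can still have ~v true, so F(~v) is not derivable.

No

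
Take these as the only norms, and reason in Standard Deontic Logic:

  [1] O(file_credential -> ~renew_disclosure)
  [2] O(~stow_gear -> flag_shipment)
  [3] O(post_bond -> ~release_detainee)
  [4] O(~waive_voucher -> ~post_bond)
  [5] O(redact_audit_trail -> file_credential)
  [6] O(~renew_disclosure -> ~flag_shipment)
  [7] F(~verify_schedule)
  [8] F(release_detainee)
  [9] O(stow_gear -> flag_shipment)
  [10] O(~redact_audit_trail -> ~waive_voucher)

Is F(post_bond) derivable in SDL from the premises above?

Yes

Premises 9 and 2 are O(stow_gear -> flag_shipment) and O(~stow_gear -> flag_shipment); every ideal world satisfies stow_gear or ~stow_gear, so in either case flag_shipment holds — hence O(flag_shipment).
Premise 6 is O(~renew_disclosure -> ~flag_shipment); contrapositively O(flag_shipment -> renew_disclosure). Since O(flag_shipment) holds, K gives O(renew_disclosure).
The contrapositive of premise 1 (O(file_credential -> ~renew_disclosure)) is O(renew_disclosure -> ~file_credential), and O(renew_disclosure) is already established, so O(~file_credential).
The contrapositive of premise 5 (O(redact_audit_trail -> file_credential)) is O(~file_credential -> ~redact_audit_trail), and O(~file_credential) is already established, so O(~redact_audit_trail).
Applying K to premise 10 (O(~redact_audit_trail -> ~waive_voucher)) and O(~redact_audit_trail) yields O(~waive_voucher).
With premise 4, O(~waive_voucher -> ~post_bond), the K-axiom yields O(~post_bond).
Premises 3, 7, 8 do not contribute to this derivation.
So O(~post_bond) holds, i.e. F(post_bond). The claim follows.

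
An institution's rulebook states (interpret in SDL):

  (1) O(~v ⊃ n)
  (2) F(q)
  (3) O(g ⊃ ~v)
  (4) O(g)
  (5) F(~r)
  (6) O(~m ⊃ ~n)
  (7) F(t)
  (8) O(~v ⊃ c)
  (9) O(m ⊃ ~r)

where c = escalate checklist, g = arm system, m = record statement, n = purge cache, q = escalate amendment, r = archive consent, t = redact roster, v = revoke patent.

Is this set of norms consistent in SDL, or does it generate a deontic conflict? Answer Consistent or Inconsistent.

Inconsistent

Premise 5 is F(~r), i.e. O(r).
The contrapositive of premise 9 (O(m ⊃ ~r)) is O(r ⊃ ~m), and O(r) is already established, so O(~m).
From O(~m) and premise 6, O(~m ⊃ ~n), we obtain O(~n).
Premise 1 is O(~v ⊃ n); contrapositively O(~n ⊃ v). Since O(~n) holds, K gives O(v).
The contrapositive of premise 3 (O(g ⊃ ~v)) is O(v ⊃ ~g), and O(v) is already established, so O(~g).
However, premise 4 gives O(g).
We now have both O(~g) and O(g) — g is simultaneously obligatory and forbidden, violating the D-axiom.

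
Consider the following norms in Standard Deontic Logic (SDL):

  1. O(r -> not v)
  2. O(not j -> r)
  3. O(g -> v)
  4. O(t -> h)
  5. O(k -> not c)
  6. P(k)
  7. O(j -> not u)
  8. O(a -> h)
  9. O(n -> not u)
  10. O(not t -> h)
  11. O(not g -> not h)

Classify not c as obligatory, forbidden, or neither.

Neither

Premise 5 is O(k -> not c), but O(k) is not derivable from the premises (the permission P(k) asserts only not O(not k), not O(k)), so it does not yield O(not c).
No premise or chain of K-axiom applications forces O(not c), and none forces O(c). So not c is neither obligatory nor forbidden under these norms.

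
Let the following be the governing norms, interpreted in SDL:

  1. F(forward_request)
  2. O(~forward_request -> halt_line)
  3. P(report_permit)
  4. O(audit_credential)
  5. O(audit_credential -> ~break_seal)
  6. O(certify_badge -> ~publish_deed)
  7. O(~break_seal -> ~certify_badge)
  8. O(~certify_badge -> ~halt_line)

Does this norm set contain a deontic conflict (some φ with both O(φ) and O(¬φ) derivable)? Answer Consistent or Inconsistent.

Premise 4 gives O(audit_credential).
Premise 5 is O(audit_credential -> ~break_seal); since O(audit_credential), deontic closure gives O(~break_seal).
From O(~break_seal) and premise 7, O(~break_seal -> ~certify_badge), we obtain O(~certify_badge).
Applying K to premise 8 (O(~certify_badge -> ~halt_line)) and O(~certify_badge) yields O(~halt_line).
Premise 2, O(~forward_request -> halt_line), contraposes to O(~halt_line -> forward_request); with O(~halt_line) we get O(forward_request).
However, F(forward_request) at premise 1 amounts to O(~forward_request).
We now have both O(forward_request) and O(~forward_request) — forward_request is simultaneously obligatory and forbidden, violating the D-axiom.

Inconsistent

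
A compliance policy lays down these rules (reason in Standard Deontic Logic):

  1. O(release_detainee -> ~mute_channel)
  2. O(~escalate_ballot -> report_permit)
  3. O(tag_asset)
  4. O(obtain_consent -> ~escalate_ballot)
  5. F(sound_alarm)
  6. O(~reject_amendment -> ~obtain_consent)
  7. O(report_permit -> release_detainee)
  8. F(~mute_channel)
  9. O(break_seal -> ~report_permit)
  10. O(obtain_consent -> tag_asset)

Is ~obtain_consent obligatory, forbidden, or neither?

Obligatory

Premise 8 is F(~mute_channel), i.e. O(mute_channel).
Premise 1, O(release_detainee -> ~mute_channel), contraposes to O(mute_channel -> ~release_detainee); with O(mute_channel) we get O(~release_detainee).
The contrapositive of premise 7 (O(report_permit -> release_detainee)) is O(~release_detainee -> ~report_permit), and O(~release_detainee) is already established, so O(~report_permit).
Premise 2 is O(~escalate_ballot -> report_permit); contrapositively O(~report_permit -> escalate_ballot). Since O(~report_permit) holds, K gives O(escalate_ballot).
The contrapositive of premise 4 (O(obtain_consent -> ~escalate_ballot)) is O(escalate_ballot -> ~obtain_consent), and O(escalate_ballot) is already established, so O(~obtain_consent).
Premises 3, 5, 6, 9, 10 do not contribute to this derivation.
Hence ~obtain_consent is obligatory.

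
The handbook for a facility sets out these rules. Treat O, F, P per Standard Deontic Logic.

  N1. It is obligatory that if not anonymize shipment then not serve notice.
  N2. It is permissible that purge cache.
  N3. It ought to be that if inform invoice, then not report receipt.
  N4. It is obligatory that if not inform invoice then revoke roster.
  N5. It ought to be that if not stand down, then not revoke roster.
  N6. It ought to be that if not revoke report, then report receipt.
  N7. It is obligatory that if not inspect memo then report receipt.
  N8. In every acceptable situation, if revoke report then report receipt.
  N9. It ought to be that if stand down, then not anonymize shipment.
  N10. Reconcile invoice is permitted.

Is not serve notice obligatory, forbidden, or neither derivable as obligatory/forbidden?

Premises 6 and 8 are O(¬revoke_report → report_receipt) and O(revoke_report → report_receipt); every ideal world satisfies ¬revoke_report or revoke_report, so in either case report_receipt holds — hence O(report_receipt).
The contrapositive of premise 3 (O(inform_invoice → ¬report_receipt)) is O(report_receipt → ¬inform_invoice), and O(report_receipt) is already established, so O(¬inform_invoice).
With premise 4, O(¬inform_invoice → revoke_roster), the K-axiom yields O(revoke_roster).
Premise 5, O(¬stand_down → ¬revoke_roster), contraposes to O(revoke_roster → stand_down); with O(revoke_roster) we get O(stand_down).
Premise 9 is O(stand_down → ¬anonymize_shipment); since O(stand_down), deontic closure gives O(¬anonymize_shipment).
With premise 1, O(¬anonymize_shipment → ¬serve_notice), the K-axiom yields O(¬serve_notice).
Premises 2, 7, 10 do not contribute to this derivation.
Hence ¬serve_notice is obligatory.

Obligatory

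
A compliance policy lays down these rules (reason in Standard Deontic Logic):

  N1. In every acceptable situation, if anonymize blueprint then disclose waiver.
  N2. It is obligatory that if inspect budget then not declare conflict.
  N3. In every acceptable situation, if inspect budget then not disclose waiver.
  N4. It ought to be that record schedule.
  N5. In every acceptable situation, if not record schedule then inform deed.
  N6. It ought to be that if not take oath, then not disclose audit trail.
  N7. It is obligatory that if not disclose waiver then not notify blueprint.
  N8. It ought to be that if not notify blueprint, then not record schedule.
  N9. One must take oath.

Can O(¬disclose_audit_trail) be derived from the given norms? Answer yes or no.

Premise 6 is O(¬take_oath → ¬disclose_audit_trail), but O(¬take_oath) is not derivable from the premises, so it does not yield O(¬disclose_audit_trail).
No other premise forces O(¬disclose_audit_trail). An ideal world satisfying every premise can still have ¬disclose_audit_trail false, so O(¬disclose_audit_trail) is not derivable.

No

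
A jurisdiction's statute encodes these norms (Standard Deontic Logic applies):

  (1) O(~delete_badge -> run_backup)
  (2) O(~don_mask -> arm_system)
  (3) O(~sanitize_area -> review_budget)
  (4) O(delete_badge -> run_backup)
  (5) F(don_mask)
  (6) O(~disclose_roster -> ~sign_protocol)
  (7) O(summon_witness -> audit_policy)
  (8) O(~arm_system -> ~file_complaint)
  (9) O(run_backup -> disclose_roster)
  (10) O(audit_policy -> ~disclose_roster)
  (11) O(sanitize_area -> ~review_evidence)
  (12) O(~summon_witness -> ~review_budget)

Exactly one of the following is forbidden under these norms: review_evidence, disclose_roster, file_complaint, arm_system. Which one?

review_evidence

Premises 4 and 1 are O(delete_badge -> run_backup) and O(~delete_badge -> run_backup); every ideal world satisfies delete_badge or ~delete_badge, so in either case run_backup holds — hence O(run_backup).
Applying K to premise 9 (O(run_backup -> disclose_roster)) and O(run_backup) yields O(disclose_roster).
Premise 10, O(audit_policy -> ~disclose_roster), contraposes to O(disclose_roster -> ~audit_policy); with O(disclose_roster) we get O(~audit_policy).
Premise 7 is O(summon_witness -> audit_policy); contrapositively O(~audit_policy -> ~summon_witness). Since O(~audit_policy) holds, K gives O(~summon_witness).
Applying K to premise 12 (O(~summon_witness -> ~review_budget)) and O(~summon_witness) yields O(~review_budget).
Premise 3 is O(~sanitize_area -> review_budget); contrapositively O(~review_budget -> sanitize_area). Since O(~review_budget) holds, K gives O(sanitize_area).
With premise 11, O(sanitize_area -> ~review_evidence), the K-axiom yields O(~review_evidence).
So O(~review_evidence) holds, i.e. review_evidence is forbidden. None of the other listed options is forbidden under the premises.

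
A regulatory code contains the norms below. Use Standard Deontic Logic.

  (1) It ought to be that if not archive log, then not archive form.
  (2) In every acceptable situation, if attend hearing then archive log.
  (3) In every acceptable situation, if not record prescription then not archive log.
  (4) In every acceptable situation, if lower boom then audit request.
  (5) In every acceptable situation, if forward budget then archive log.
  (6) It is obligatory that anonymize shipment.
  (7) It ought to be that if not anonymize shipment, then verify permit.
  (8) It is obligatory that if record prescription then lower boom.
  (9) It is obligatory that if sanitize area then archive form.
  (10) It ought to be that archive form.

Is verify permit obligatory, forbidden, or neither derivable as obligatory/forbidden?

Neither

Premise 7 is O(¬anonymize_shipment → verify_permit), but O(¬anonymize_shipment) is not derivable from the premises, so it does not yield O(verify_permit).
No premise or chain of K-axiom applications forces O(verify_permit), and none forces O(¬verify_permit). So verify_permit is neither obligatory nor forbidden under these norms.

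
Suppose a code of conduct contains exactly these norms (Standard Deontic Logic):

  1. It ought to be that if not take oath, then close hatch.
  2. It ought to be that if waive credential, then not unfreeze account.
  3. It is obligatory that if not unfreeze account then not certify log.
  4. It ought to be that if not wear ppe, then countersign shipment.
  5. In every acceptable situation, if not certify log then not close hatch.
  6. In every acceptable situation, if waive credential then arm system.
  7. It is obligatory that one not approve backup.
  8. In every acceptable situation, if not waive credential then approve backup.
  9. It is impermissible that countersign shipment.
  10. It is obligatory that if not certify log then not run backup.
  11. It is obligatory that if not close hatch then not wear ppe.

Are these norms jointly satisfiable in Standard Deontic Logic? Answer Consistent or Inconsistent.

Inconsistent

F(countersign_shipment) at premise 9 means O(¬countersign_shipment).
Premise 4 is O(¬wear_ppe → countersign_shipment); contrapositively O(¬countersign_shipment → wear_ppe). Since O(¬countersign_shipment) holds, K gives O(wear_ppe).
Premise 11 is O(¬close_hatch → ¬wear_ppe); contrapositively O(wear_ppe → close_hatch). Since O(wear_ppe) holds, K gives O(close_hatch).
The contrapositive of premise 5 (O(¬certify_log → ¬close_hatch)) is O(close_hatch → certify_log), and O(close_hatch) is already established, so O(certify_log).
Premise 3 is O(¬unfreeze_account → ¬certify_log); contrapositively O(certify_log → unfreeze_account). Since O(certify_log) holds, K gives O(unfreeze_account).
The contrapositive of premise 2 (O(waive_credential → ¬unfreeze_account)) is O(unfreeze_account → ¬waive_credential), and O(unfreeze_account) is already established, so O(¬waive_credential).
Premise 8 is O(¬waive_credential → approve_backup); since O(¬waive_credential), deontic closure gives O(approve_backup).
But premise 7 directly asserts O(¬approve_backup).
We now have both O(approve_backup) and O(¬approve_backup) — approve_backup is simultaneously obligatory and forbidden, violating the D-axiom.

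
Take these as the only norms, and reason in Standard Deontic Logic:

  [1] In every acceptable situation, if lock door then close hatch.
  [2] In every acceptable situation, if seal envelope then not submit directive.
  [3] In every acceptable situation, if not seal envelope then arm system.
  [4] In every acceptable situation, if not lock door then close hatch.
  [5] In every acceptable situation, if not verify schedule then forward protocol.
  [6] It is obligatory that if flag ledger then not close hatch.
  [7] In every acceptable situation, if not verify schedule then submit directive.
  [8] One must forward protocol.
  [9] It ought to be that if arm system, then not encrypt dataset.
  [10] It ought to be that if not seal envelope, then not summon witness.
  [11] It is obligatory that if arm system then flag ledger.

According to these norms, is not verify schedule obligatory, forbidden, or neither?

Forbidden

Premises 1 and 4 are O(lock_door → close_hatch) and O(¬lock_door → close_hatch); every ideal world satisfies lock_door or ¬lock_door, so in either case close_hatch holds — hence O(close_hatch).
The contrapositive of premise 6 (O(flag_ledger → ¬close_hatch)) is O(close_hatch → ¬flag_ledger), and O(close_hatch) is already established, so O(¬flag_ledger).
Premise 11, O(arm_system → flag_ledger), contraposes to O(¬flag_ledger → ¬arm_system); with O(¬flag_ledger) we get O(¬arm_system).
The contrapositive of premise 3 (O(¬seal_envelope → arm_system)) is O(¬arm_system → seal_envelope), and O(¬arm_system) is already established, so O(seal_envelope).
From O(seal_envelope) and premise 2, O(seal_envelope → ¬submit_directive), we obtain O(¬submit_directive).
Premise 7 is O(¬verify_schedule → submit_directive); contrapositively O(¬submit_directive → verify_schedule). Since O(¬submit_directive) holds, K gives O(verify_schedule).
Premises 5, 8, 9, 10 do not contribute to this derivation.
Thus O(verify_schedule), which is F(¬verify_schedule): ¬verify_schedule is forbidden.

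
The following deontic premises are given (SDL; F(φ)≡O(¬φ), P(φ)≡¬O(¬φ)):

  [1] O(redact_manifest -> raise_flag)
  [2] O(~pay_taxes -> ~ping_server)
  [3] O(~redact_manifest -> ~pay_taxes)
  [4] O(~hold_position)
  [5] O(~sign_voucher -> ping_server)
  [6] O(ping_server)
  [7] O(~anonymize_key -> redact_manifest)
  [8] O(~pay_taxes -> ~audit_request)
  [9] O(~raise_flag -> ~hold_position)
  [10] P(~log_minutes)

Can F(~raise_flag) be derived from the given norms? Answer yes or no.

Premise 6 states O(ping_server) outright.
Premise 2, O(~pay_taxes -> ~ping_server), contraposes to O(ping_server -> pay_taxes); with O(ping_server) we get O(pay_taxes).
Premise 3, O(~redact_manifest -> ~pay_taxes), contraposes to O(pay_taxes -> redact_manifest); with O(pay_taxes) we get O(redact_manifest).
From O(redact_manifest) and premise 1, O(redact_manifest -> raise_flag), we obtain O(raise_flag).
Premises 4, 5, 7, 8, 9, 10 do not contribute to this derivation.
So O(raise_flag) holds, i.e. F(~raise_flag). The claim follows.

Yes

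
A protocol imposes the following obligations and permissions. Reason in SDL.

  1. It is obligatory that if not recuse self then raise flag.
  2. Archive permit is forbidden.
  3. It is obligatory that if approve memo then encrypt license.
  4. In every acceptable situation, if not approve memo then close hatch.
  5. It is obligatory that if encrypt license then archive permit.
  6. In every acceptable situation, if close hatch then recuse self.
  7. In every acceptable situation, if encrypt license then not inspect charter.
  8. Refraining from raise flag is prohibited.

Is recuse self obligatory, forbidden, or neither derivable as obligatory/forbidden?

Obligatory

Premise 2, F(archive_permit), is equivalent to O(¬archive_permit).
Premise 5 is O(encrypt_license → archive_permit); contrapositively O(¬archive_permit → ¬encrypt_license). Since O(¬archive_permit) holds, K gives O(¬encrypt_license).
Premise 3 is O(approve_memo → encrypt_license); contrapositively O(¬encrypt_license → ¬approve_memo). Since O(¬encrypt_license) holds, K gives O(¬approve_memo).
From O(¬approve_memo) and premise 4, O(¬approve_memo → close_hatch), we obtain O(close_hatch).
Applying K to premise 6 (O(close_hatch → recuse_self)) and O(close_hatch) yields O(recuse_self).
Premises 1, 7, 8 do not contribute to this derivation.
Hence recuse_self is obligatory.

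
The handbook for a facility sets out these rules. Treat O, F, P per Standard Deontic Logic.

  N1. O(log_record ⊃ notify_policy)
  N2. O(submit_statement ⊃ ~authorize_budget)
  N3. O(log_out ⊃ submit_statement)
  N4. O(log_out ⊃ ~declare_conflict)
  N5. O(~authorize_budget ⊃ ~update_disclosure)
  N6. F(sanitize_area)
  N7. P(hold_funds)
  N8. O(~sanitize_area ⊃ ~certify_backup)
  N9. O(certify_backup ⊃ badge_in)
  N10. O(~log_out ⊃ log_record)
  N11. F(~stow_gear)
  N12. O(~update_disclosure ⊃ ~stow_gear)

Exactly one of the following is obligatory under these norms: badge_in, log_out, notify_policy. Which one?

Premise 11, F(~stow_gear), is equivalent to O(stow_gear).
Premise 12 is O(~update_disclosure ⊃ ~stow_gear); contrapositively O(stow_gear ⊃ update_disclosure). Since O(stow_gear) holds, K gives O(update_disclosure).
The contrapositive of premise 5 (O(~authorize_budget ⊃ ~update_disclosure)) is O(update_disclosure ⊃ authorize_budget), and O(update_disclosure) is already established, so O(authorize_budget).
Premise 2, O(submit_statement ⊃ ~authorize_budget), contraposes to O(authorize_budget ⊃ ~submit_statement); with O(authorize_budget) we get O(~submit_statement).
Premise 3 is O(log_out ⊃ submit_statement); contrapositively O(~submit_statement ⊃ ~log_out). Since O(~submit_statement) holds, K gives O(~log_out).
With premise 10, O(~log_out ⊃ log_record), the K-axiom yields O(log_record).
Applying K to premise 1 (O(log_record ⊃ notify_policy)) and O(log_record) yields O(notify_policy).
So O(notify_policy) holds — notify_policy is obligatory. None of the other listed options is made obligatory by any chain of premises.

notify_policy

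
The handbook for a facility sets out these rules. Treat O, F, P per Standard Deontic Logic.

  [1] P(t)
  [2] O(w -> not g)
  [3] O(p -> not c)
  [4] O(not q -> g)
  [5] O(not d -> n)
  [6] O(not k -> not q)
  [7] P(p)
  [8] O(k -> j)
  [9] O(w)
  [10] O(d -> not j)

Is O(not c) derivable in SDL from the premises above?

Premise 3 is O(p -> not c), but O(p) is not derivable from the premises (the permission P(p) asserts only not O(not p), not O(p)), so it does not yield O(not c).
No other premise forces O(not c). An ideal world satisfying every premise can still have not c false, so O(not c) is not derivable.

No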